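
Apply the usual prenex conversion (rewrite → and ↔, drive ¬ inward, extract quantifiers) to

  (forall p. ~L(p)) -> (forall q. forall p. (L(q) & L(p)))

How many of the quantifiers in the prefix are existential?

Rewrite implications/biconditionals: A → B as ¬A ∨ B.
  ~(forall p. ~L(p)) | (forall q. forall p. (L(q) & L(p)))
Move each ¬ inward, flipping quantifiers it crosses:
  (exists p. L(p)) | (forall q. forall p. (L(q) & L(p)))
Give each quantifier a distinct variable: p↦b.
  (exists p. L(p)) | (forall q. forall b. (L(q) & L(b)))
Pull the quantifiers to the front (each side's bound variable is not free in the other side):
  exists p. forall q. forall b. (L(p) | L(q) & L(b))
The prefix is exists p forall q forall b: 2 universal, 1 existential.

1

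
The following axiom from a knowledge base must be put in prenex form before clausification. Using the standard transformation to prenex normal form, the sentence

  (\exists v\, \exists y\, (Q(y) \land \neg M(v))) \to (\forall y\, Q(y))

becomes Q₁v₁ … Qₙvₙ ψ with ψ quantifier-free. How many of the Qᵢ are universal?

3

First replace A → B with ¬A ∨ B.
  \neg (\exists v\, \exists y\, (Q(y) \land \neg M(v))) \lor (\forall y\, Q(y))
Move each ¬ inward, flipping quantifiers it crosses:
  (\forall v\, \forall y\, (\neg Q(y) \lor M(v))) \lor (\forall y\, Q(y))
Give each quantifier a distinct variable: y↦b.
  (\forall v\, \forall y\, (\neg Q(y) \lor M(v))) \lor (\forall b\, Q(b))
Extract every quantifier outward, since the variables are now distinct and don't occur free across branches:
  \forall v\, \forall y\, \forall b\, (\neg Q(y) \lor M(v) \lor Q(b))
The prefix is \forall v \forall y \forall b: 3 universal, 0 existential.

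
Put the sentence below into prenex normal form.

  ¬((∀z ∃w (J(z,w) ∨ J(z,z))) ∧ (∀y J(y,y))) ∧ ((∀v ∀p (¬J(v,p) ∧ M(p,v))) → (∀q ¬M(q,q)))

Eliminate → and ↔ using ¬ and ∨.
  ¬((∀z ∃w (J(z,w) ∨ J(z,z))) ∧ (∀y J(y,y))) ∧ (¬(∀v ∀p (¬J(v,p) ∧ M(p,v))) ∨ (∀q ¬M(q,q)))
Move each ¬ inward, flipping quantifiers it crosses:
  ((∃z ∀w (¬J(z,w) ∧ ¬J(z,z))) ∨ (∃y ¬J(y,y))) ∧ ((∃v ∃p (J(v,p) ∨ ¬M(p,v))) ∨ (∀q ¬M(q,q)))
All bound variables are already distinct, so no renaming is needed.
Finally move all quantifiers to the prefix:
  ∃z ∀w ∃y ∃v ∃p ∀q ((¬J(z,w) ∧ ¬J(z,z) ∨ ¬J(y,y)) ∧ (J(v,p) ∨ ¬M(p,v) ∨ ¬M(q,q)))

∃z ∀w ∃y ∃v ∃p ∀q ((¬J(z,w) ∧ ¬J(z,z) ∨ ¬J(y,y)) ∧ (J(v,p) ∨ ¬M(p,v) ∨ ¬M(q,q)))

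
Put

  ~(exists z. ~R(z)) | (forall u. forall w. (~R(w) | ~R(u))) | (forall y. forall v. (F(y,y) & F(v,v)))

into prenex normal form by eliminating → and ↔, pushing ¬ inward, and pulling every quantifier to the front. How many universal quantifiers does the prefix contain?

5

Move each ¬ inward, flipping quantifiers it crosses:
  (forall z. R(z)) | (forall u. forall w. (~R(w) | ~R(u))) | (forall y. forall v. (F(y,y) & F(v,v)))
Finally move all quantifiers to the prefix:
  forall z. forall u. forall w. forall y. forall v. (R(z) | ~R(w) | ~R(u) | F(y,y) & F(v,v))
The prefix is forall z forall u forall w forall y forall v: 5 universal, 0 existential.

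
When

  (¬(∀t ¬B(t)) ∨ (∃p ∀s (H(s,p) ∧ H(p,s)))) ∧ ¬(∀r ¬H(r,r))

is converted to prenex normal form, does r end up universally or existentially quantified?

existential

Drive negations inward (¬∀x A ≡ ∃x ¬A, ¬∃x A ≡ ∀x ¬A, De Morgan for ∧/∨):
  ((∃t B(t)) ∨ (∃p ∀s (H(s,p) ∧ H(p,s)))) ∧ (∃r H(r,r))
All bound variables are already distinct, so no renaming is needed.
Pull the quantifiers to the front (each side's bound variable is not free in the other side):
  ∃t ∃p ∀s ∃r ((B(t) ∨ H(s,p) ∧ H(p,s)) ∧ H(r,r))
The quantifier ∀r sits under an odd number of negations, so it flips to ∃r.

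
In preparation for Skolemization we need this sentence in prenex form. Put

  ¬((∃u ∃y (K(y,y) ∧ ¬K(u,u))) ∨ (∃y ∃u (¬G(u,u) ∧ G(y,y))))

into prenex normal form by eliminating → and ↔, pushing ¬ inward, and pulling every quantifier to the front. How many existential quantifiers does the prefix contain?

0

Push ¬ through the quantifiers and connectives to reach negation normal form:
  (∀u ∀y (¬K(y,y) ∨ K(u,u))) ∧ (∀y ∀u (G(u,u) ∨ ¬G(y,y)))
Give each quantifier a distinct variable: y↦b, u↦p.
  (∀u ∀y (¬K(y,y) ∨ K(u,u))) ∧ (∀b ∀p (G(p,p) ∨ ¬G(b,b)))
Pull the quantifiers to the front (each side's bound variable is not free in the other side):
  ∀u ∀y ∀b ∀p ((¬K(y,y) ∨ K(u,u)) ∧ (G(p,p) ∨ ¬G(b,b)))
The prefix is ∀u ∀y ∀b ∀p: 4 universal, 0 existential.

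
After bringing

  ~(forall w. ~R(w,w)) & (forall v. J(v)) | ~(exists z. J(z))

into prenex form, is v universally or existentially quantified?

universal

Push ¬ through the quantifiers and connectives to reach negation normal form:
  (exists w. R(w,w)) & (forall v. J(v)) | (forall z. ~J(z))
All bound variables are already distinct, so no renaming is needed.
Finally move all quantifiers to the prefix:
  exists w. forall v. forall z. (R(w,w) & J(v) | ~J(z))
The quantifier forall v sits under an even number of negations, so it remains universal.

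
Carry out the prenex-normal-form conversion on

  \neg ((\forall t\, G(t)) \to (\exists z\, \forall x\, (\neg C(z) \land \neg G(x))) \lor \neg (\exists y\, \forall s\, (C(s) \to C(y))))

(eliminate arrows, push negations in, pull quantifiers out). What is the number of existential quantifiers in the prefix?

Rewrite implications/biconditionals: A → B as ¬A ∨ B.
  \neg (\neg (\forall t\, G(t)) \lor (\exists z\, \forall x\, (\neg C(z) \land \neg G(x))) \lor \neg (\exists y\, \forall s\, (\neg C(s) \lor C(y))))
Push ¬ through the quantifiers and connectives to reach negation normal form:
  (\forall t\, G(t)) \land (\forall z\, \exists x\, (C(z) \lor G(x))) \land (\exists y\, \forall s\, (\neg C(s) \lor C(y)))
Pull the quantifiers to the front (each side's bound variable is not free in the other side):
  \forall t\, \forall z\, \exists x\, \exists y\, \forall s\, (G(t) \land (C(z) \lor G(x)) \land (\neg C(s) \lor C(y)))
The prefix is \forall t \forall z \exists x \exists y \forall s: 3 universal, 2 existential.

2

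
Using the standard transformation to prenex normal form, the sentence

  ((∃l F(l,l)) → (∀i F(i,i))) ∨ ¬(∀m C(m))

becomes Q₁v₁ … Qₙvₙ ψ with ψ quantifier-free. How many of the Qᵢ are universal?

2

Rewrite implications/biconditionals: A → B as ¬A ∨ B.
  ¬(∃l F(l,l)) ∨ (∀i F(i,i)) ∨ ¬(∀m C(m))
Push ¬ through the quantifiers and connectives to reach negation normal form:
  (∀l ¬F(l,l)) ∨ (∀i F(i,i)) ∨ (∃m ¬C(m))
Finally move all quantifiers to the prefix:
  ∀l ∀i ∃m (¬F(l,l) ∨ F(i,i) ∨ ¬C(m))
The prefix is ∀l ∀i ∃m: 2 universal, 1 existential.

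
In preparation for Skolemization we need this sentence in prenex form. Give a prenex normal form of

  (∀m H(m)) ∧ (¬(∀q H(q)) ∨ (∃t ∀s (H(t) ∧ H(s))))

Push ¬ through the quantifiers and connectives to reach negation normal form:
  (∀m H(m)) ∧ ((∃q ¬H(q)) ∨ (∃t ∀s (H(t) ∧ H(s))))
All bound variables are already distinct, so no renaming is needed.
Extract every quantifier outward, since the variables are now distinct and don't occur free across branches:
  ∀m ∃q ∃t ∀s (H(m) ∧ (¬H(q) ∨ H(t) ∧ H(s)))

∀m ∃q ∃t ∀s (H(m) ∧ (¬H(q) ∨ H(t) ∧ H(s)))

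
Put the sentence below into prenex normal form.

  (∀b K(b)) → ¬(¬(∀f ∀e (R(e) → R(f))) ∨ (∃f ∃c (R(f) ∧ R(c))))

∃b ∀f ∀e ∀w ∀c (¬K(b) ∨ (¬R(e) ∨ R(f)) ∧ (¬R(w) ∨ ¬R(c)))

Rewrite implications/biconditionals: A → B as ¬A ∨ B.
  ¬(∀b K(b)) ∨ ¬(¬(∀f ∀e (¬R(e) ∨ R(f))) ∨ (∃f ∃c (R(f) ∧ R(c))))
Move each ¬ inward, flipping quantifiers it crosses:
  (∃b ¬K(b)) ∨ (∀f ∀e (¬R(e) ∨ R(f))) ∧ (∀f ∀c (¬R(f) ∨ ¬R(c)))
Give each quantifier a distinct variable: f↦w.
  (∃b ¬K(b)) ∨ (∀f ∀e (¬R(e) ∨ R(f))) ∧ (∀w ∀c (¬R(w) ∨ ¬R(c)))
Pull the quantifiers to the front (each side's bound variable is not free in the other side):
  ∃b ∀f ∀e ∀w ∀c (¬K(b) ∨ (¬R(e) ∨ R(f)) ∧ (¬R(w) ∨ ¬R(c)))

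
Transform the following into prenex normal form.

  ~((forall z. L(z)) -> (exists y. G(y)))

forall z. forall y. (L(z) & ~G(y))

Eliminate → and ↔ using ¬ and ∨.
  ~(~(forall z. L(z)) | (exists y. G(y)))
Push ¬ through the quantifiers and connectives to reach negation normal form:
  (forall z. L(z)) & (forall y. ~G(y))
All bound variables are already distinct, so no renaming is needed.
Extract every quantifier outward, since the variables are now distinct and don't occur free across branches:
  forall z. forall y. (L(z) & ~G(y))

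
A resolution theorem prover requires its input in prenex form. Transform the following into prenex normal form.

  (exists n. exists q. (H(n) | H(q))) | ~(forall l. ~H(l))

Push ¬ through the quantifiers and connectives to reach negation normal form:
  (exists n. exists q. (H(n) | H(q))) | (exists l. H(l))
All bound variables are already distinct, so no renaming is needed.
Finally move all quantifiers to the prefix:
  exists n. exists q. exists l. (H(n) | H(q) | H(l))

exists n. exists q. exists l. (H(n) | H(q) | H(l))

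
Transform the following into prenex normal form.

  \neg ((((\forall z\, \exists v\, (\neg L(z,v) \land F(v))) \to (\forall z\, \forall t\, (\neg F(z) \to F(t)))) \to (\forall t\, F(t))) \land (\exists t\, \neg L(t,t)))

Rewrite implications/biconditionals: A → B as ¬A ∨ B.
  \neg ((\neg (\neg (\forall z\, \exists v\, (\neg L(z,v) \land F(v))) \lor (\forall z\, \forall t\, (\neg \neg F(z) \lor F(t)))) \lor (\forall t\, F(t))) \land (\exists t\, \neg L(t,t)))
Push ¬ through the quantifiers and connectives to reach negation normal form:
  ((\exists z\, \forall v\, (L(z,v) \lor \neg F(v))) \lor (\forall z\, \forall t\, (F(z) \lor F(t)))) \land (\exists t\, \neg F(t)) \lor (\forall t\, L(t,t))
Give each quantifier a distinct variable: z↦u, t↦r, t↦u1.
  ((\exists z\, \forall v\, (L(z,v) \lor \neg F(v))) \lor (\forall u\, \forall t\, (F(u) \lor F(t)))) \land (\exists r\, \neg F(r)) \lor (\forall u1\, L(u1,u1))
Finally move all quantifiers to the prefix:
  \exists z\, \forall v\, \forall u\, \forall t\, \exists r\, \forall u1\, ((L(z,v) \lor \neg F(v) \lor F(u) \lor F(t)) \land \neg F(r) \lor L(u1,u1))

\exists z\, \forall v\, \forall u\, \forall t\, \exists r\, \forall u1\, ((L(z,v) \lor \neg F(v) \lor F(u) \lor F(t)) \land \neg F(r) \lor L(u1,u1))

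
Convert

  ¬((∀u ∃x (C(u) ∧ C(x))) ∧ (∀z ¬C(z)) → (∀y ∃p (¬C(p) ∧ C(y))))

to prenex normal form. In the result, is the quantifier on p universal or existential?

Eliminate → and ↔ using ¬ and ∨.
  ¬(¬((∀u ∃x (C(u) ∧ C(x))) ∧ (∀z ¬C(z))) ∨ (∀y ∃p (¬C(p) ∧ C(y))))
Push ¬ through the quantifiers and connectives to reach negation normal form:
  (∀u ∃x (C(u) ∧ C(x))) ∧ (∀z ¬C(z)) ∧ (∃y ∀p (C(p) ∨ ¬C(y)))
All bound variables are already distinct, so no renaming is needed.
Extract every quantifier outward, since the variables are now distinct and don't occur free across branches:
  ∀u ∃x ∀z ∃y ∀p (C(u) ∧ C(x) ∧ ¬C(z) ∧ (C(p) ∨ ¬C(y)))
The quantifier ∃p sits under an odd number of negations (counting the antecedent side of each →), so it flips to ∀p.

universal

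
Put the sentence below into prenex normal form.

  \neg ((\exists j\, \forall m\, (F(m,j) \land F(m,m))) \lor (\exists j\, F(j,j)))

\forall j\, \exists m\, \forall r\, ((\neg F(m,j) \lor \neg F(m,m)) \land \neg F(r,r))

Push ¬ through the quantifiers and connectives to reach negation normal form:
  (\forall j\, \exists m\, (\neg F(m,j) \lor \neg F(m,m))) \land (\forall j\, \neg F(j,j))
Give each quantifier a distinct variable: j↦r.
  (\forall j\, \exists m\, (\neg F(m,j) \lor \neg F(m,m))) \land (\forall r\, \neg F(r,r))
Finally move all quantifiers to the prefix:
  \forall j\, \exists m\, \forall r\, ((\neg F(m,j) \lor \neg F(m,m)) \land \neg F(r,r))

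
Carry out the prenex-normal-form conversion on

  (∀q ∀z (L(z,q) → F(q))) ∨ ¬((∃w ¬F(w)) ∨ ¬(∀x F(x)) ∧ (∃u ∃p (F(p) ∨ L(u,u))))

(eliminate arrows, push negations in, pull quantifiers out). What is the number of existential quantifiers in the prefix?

0

Eliminate → and ↔ using ¬ and ∨.
  (∀q ∀z (¬L(z,q) ∨ F(q))) ∨ ¬((∃w ¬F(w)) ∨ ¬(∀x F(x)) ∧ (∃u ∃p (F(p) ∨ L(u,u))))
Move each ¬ inward, flipping quantifiers it crosses:
  (∀q ∀z (¬L(z,q) ∨ F(q))) ∨ (∀w F(w)) ∧ ((∀x F(x)) ∨ (∀u ∀p (¬F(p) ∧ ¬L(u,u))))
Pull the quantifiers to the front (each side's bound variable is not free in the other side):
  ∀q ∀z ∀w ∀x ∀u ∀p (¬L(z,q) ∨ F(q) ∨ F(w) ∧ (F(x) ∨ ¬F(p) ∧ ¬L(u,u)))
The prefix is ∀q ∀z ∀w ∀x ∀u ∀p: 6 universal, 0 existential.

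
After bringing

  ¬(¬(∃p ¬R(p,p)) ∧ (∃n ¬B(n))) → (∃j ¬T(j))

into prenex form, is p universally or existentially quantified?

universal

Rewrite implications/biconditionals: A → B as ¬A ∨ B.
  ¬¬(¬(∃p ¬R(p,p)) ∧ (∃n ¬B(n))) ∨ (∃j ¬T(j))
Push ¬ through the quantifiers and connectives to reach negation normal form:
  (∀p R(p,p)) ∧ (∃n ¬B(n)) ∨ (∃j ¬T(j))
All bound variables are already distinct, so no renaming is needed.
Pull the quantifiers to the front (each side's bound variable is not free in the other side):
  ∀p ∃n ∃j (R(p,p) ∧ ¬B(n) ∨ ¬T(j))
The quantifier ∃p sits under an odd number of negations (counting the antecedent side of each →), so it flips to ∀p.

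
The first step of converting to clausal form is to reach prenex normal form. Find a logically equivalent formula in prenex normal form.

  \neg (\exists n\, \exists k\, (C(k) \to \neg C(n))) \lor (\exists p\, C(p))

\forall n\, \forall k\, \exists p\, (C(k) \land C(n) \lor C(p))

First replace A → B with ¬A ∨ B.
  \neg (\exists n\, \exists k\, (\neg C(k) \lor \neg C(n))) \lor (\exists p\, C(p))
Drive negations inward (¬∀x A ≡ ∃x ¬A, ¬∃x A ≡ ∀x ¬A, De Morgan for ∧/∨):
  (\forall n\, \forall k\, (C(k) \land C(n))) \lor (\exists p\, C(p))
All bound variables are already distinct, so no renaming is needed.
Pull the quantifiers to the front (each side's bound variable is not free in the other side):
  \forall n\, \forall k\, \exists p\, (C(k) \land C(n) \lor C(p))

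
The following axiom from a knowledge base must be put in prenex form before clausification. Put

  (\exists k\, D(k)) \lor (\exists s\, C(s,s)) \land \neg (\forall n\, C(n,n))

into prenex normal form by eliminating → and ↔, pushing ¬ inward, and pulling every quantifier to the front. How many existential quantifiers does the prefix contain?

3

Move each ¬ inward, flipping quantifiers it crosses:
  (\exists k\, D(k)) \lor (\exists s\, C(s,s)) \land (\exists n\, \neg C(n,n))
Finally move all quantifiers to the prefix:
  \exists k\, \exists s\, \exists n\, (D(k) \lor C(s,s) \land \neg C(n,n))
The prefix is \exists k \exists s \exists n: 0 universal, 3 existential.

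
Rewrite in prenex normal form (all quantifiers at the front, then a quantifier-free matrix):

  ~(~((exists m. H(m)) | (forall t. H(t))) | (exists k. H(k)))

exists m. forall t. forall k. ((H(m) | H(t)) & ~H(k))

Drive negations inward (¬∀x A ≡ ∃x ¬A, ¬∃x A ≡ ∀x ¬A, De Morgan for ∧/∨):
  ((exists m. H(m)) | (forall t. H(t))) & (forall k. ~H(k))
Extract every quantifier outward, since the variables are now distinct and don't occur free across branches:
  exists m. forall t. forall k. ((H(m) | H(t)) & ~H(k))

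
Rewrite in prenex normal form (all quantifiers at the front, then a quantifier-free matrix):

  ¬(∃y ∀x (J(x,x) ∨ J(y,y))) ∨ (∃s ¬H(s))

Move each ¬ inward, flipping quantifiers it crosses:
  (∀y ∃x (¬J(x,x) ∧ ¬J(y,y))) ∨ (∃s ¬H(s))
All bound variables are already distinct, so no renaming is needed.
Finally move all quantifiers to the prefix:
  ∀y ∃x ∃s (¬J(x,x) ∧ ¬J(y,y) ∨ ¬H(s))

∀y ∃x ∃s (¬J(x,x) ∧ ¬J(y,y) ∨ ¬H(s))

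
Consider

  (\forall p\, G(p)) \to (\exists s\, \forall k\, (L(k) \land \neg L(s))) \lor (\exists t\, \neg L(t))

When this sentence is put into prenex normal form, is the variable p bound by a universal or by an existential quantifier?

existential

Rewrite implications/biconditionals: A → B as ¬A ∨ B.
  \neg (\forall p\, G(p)) \lor (\exists s\, \forall k\, (L(k) \land \neg L(s))) \lor (\exists t\, \neg L(t))
Drive negations inward (¬∀x A ≡ ∃x ¬A, ¬∃x A ≡ ∀x ¬A, De Morgan for ∧/∨):
  (\exists p\, \neg G(p)) \lor (\exists s\, \forall k\, (L(k) \land \neg L(s))) \lor (\exists t\, \neg L(t))
All bound variables are already distinct, so no renaming is needed.
Extract every quantifier outward, since the variables are now distinct and don't occur free across branches:
  \exists p\, \exists s\, \forall k\, \exists t\, (\neg G(p) \lor L(k) \land \neg L(s) \lor \neg L(t))
The quantifier \forall p sits under an odd number of negations (counting the antecedent side of each →), so it flips to \exists p.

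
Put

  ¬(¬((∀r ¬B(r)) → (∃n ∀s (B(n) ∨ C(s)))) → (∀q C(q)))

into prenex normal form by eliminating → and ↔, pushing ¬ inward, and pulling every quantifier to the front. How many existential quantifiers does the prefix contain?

First replace A → B with ¬A ∨ B.
  ¬(¬¬(¬(∀r ¬B(r)) ∨ (∃n ∀s (B(n) ∨ C(s)))) ∨ (∀q C(q)))
Drive negations inward (¬∀x A ≡ ∃x ¬A, ¬∃x A ≡ ∀x ¬A, De Morgan for ∧/∨):
  (∀r ¬B(r)) ∧ (∀n ∃s (¬B(n) ∧ ¬C(s))) ∧ (∃q ¬C(q))
Finally move all quantifiers to the prefix:
  ∀r ∀n ∃s ∃q (¬B(r) ∧ ¬B(n) ∧ ¬C(s) ∧ ¬C(q))
The prefix is ∀r ∀n ∃s ∃q: 2 universal, 2 existential.

2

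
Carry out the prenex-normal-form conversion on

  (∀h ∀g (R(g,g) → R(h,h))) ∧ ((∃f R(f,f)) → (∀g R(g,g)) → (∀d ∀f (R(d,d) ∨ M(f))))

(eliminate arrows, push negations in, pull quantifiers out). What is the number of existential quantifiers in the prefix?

1

First replace A → B with ¬A ∨ B.
  (∀h ∀g (¬R(g,g) ∨ R(h,h))) ∧ (¬(∃f R(f,f)) ∨ ¬(∀g R(g,g)) ∨ (∀d ∀f (R(d,d) ∨ M(f))))
Drive negations inward (¬∀x A ≡ ∃x ¬A, ¬∃x A ≡ ∀x ¬A, De Morgan for ∧/∨):
  (∀h ∀g (¬R(g,g) ∨ R(h,h))) ∧ ((∀f ¬R(f,f)) ∨ (∃g ¬R(g,g)) ∨ (∀d ∀f (R(d,d) ∨ M(f))))
Standardize variables apart so no two quantifiers bind the same name: g↦b, f↦w.
  (∀h ∀g (¬R(g,g) ∨ R(h,h))) ∧ ((∀f ¬R(f,f)) ∨ (∃b ¬R(b,b)) ∨ (∀d ∀w (R(d,d) ∨ M(w))))
Finally move all quantifiers to the prefix:
  ∀h ∀g ∀f ∃b ∀d ∀w ((¬R(g,g) ∨ R(h,h)) ∧ (¬R(f,f) ∨ ¬R(b,b) ∨ R(d,d) ∨ M(w)))
The prefix is ∀h ∀g ∀f ∃b ∀d ∀w: 5 universal, 1 existential.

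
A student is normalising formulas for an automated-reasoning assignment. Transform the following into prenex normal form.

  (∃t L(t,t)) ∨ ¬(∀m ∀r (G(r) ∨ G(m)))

∃t ∃m ∃r (L(t,t) ∨ ¬G(r) ∧ ¬G(m))

Move each ¬ inward, flipping quantifiers it crosses:
  (∃t L(t,t)) ∨ (∃m ∃r (¬G(r) ∧ ¬G(m)))
Finally move all quantifiers to the prefix:
  ∃t ∃m ∃r (L(t,t) ∨ ¬G(r) ∧ ¬G(m))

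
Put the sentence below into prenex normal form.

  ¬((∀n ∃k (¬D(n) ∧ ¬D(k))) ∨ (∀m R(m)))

∃n ∀k ∃m ((D(n) ∨ D(k)) ∧ ¬R(m))

Move each ¬ inward, flipping quantifiers it crosses:
  (∃n ∀k (D(n) ∨ D(k))) ∧ (∃m ¬R(m))
All bound variables are already distinct, so no renaming is needed.
Finally move all quantifiers to the prefix:
  ∃n ∀k ∃m ((D(n) ∨ D(k)) ∧ ¬R(m))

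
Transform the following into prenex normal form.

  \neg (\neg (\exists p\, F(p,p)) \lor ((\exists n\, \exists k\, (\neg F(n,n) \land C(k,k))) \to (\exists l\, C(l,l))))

Eliminate → and ↔ using ¬ and ∨.
  \neg (\neg (\exists p\, F(p,p)) \lor \neg (\exists n\, \exists k\, (\neg F(n,n) \land C(k,k))) \lor (\exists l\, C(l,l)))
Drive negations inward (¬∀x A ≡ ∃x ¬A, ¬∃x A ≡ ∀x ¬A, De Morgan for ∧/∨):
  (\exists p\, F(p,p)) \land (\exists n\, \exists k\, (\neg F(n,n) \land C(k,k))) \land (\forall l\, \neg C(l,l))
All bound variables are already distinct, so no renaming is needed.
Extract every quantifier outward, since the variables are now distinct and don't occur free across branches:
  \exists p\, \exists n\, \exists k\, \forall l\, (F(p,p) \land \neg F(n,n) \land C(k,k) \land \neg C(l,l))

\exists p\, \exists n\, \exists k\, \forall l\, (F(p,p) \land \neg F(n,n) \land C(k,k) \land \neg C(l,l))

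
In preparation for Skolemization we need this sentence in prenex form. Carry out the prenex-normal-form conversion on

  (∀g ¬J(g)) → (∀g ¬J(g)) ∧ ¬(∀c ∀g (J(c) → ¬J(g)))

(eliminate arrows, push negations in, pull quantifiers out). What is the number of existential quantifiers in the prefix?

First replace A → B with ¬A ∨ B.
  ¬(∀g ¬J(g)) ∨ (∀g ¬J(g)) ∧ ¬(∀c ∀g (¬J(c) ∨ ¬J(g)))
Move each ¬ inward, flipping quantifiers it crosses:
  (∃g J(g)) ∨ (∀g ¬J(g)) ∧ (∃c ∃g (J(c) ∧ J(g)))
Standardize variables apart so no two quantifiers bind the same name: g↦z, g↦z1.
  (∃g J(g)) ∨ (∀z ¬J(z)) ∧ (∃c ∃z1 (J(c) ∧ J(z1)))
Pull the quantifiers to the front (each side's bound variable is not free in the other side):
  ∃g ∀z ∃c ∃z1 (J(g) ∨ ¬J(z) ∧ J(c) ∧ J(z1))
The prefix is ∃g ∀z ∃c ∃z1: 1 universal, 3 existential.

3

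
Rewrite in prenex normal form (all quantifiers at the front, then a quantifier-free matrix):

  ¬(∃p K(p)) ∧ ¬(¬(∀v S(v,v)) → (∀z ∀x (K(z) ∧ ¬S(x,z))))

Eliminate → and ↔ using ¬ and ∨.
  ¬(∃p K(p)) ∧ ¬(¬¬(∀v S(v,v)) ∨ (∀z ∀x (K(z) ∧ ¬S(x,z))))
Drive negations inward (¬∀x A ≡ ∃x ¬A, ¬∃x A ≡ ∀x ¬A, De Morgan for ∧/∨):
  (∀p ¬K(p)) ∧ (∃v ¬S(v,v)) ∧ (∃z ∃x (¬K(z) ∨ S(x,z)))
All bound variables are already distinct, so no renaming is needed.
Extract every quantifier outward, since the variables are now distinct and don't occur free across branches:
  ∀p ∃v ∃z ∃x (¬K(p) ∧ ¬S(v,v) ∧ (¬K(z) ∨ S(x,z)))

∀p ∃v ∃z ∃x (¬K(p) ∧ ¬S(v,v) ∧ (¬K(z) ∨ S(x,z)))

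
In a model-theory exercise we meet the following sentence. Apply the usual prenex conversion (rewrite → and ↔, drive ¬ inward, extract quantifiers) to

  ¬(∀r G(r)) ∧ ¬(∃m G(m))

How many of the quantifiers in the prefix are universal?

1

Move each ¬ inward, flipping quantifiers it crosses:
  (∃r ¬G(r)) ∧ (∀m ¬G(m))
All bound variables are already distinct, so no renaming is needed.
Pull the quantifiers to the front (each side's bound variable is not free in the other side):
  ∃r ∀m (¬G(r) ∧ ¬G(m))
The prefix is ∃r ∀m: 1 universal, 1 existential.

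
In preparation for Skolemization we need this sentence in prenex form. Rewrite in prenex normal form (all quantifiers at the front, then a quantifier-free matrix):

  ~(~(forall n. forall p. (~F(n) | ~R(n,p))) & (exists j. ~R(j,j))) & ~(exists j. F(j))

Drive negations inward (¬∀x A ≡ ∃x ¬A, ¬∃x A ≡ ∀x ¬A, De Morgan for ∧/∨):
  ((forall n. forall p. (~F(n) | ~R(n,p))) | (forall j. R(j,j))) & (forall j. ~F(j))
Standardize variables apart so no two quantifiers bind the same name: j↦b.
  ((forall n. forall p. (~F(n) | ~R(n,p))) | (forall j. R(j,j))) & (forall b. ~F(b))
Extract every quantifier outward, since the variables are now distinct and don't occur free across branches:
  forall n. forall p. forall j. forall b. ((~F(n) | ~R(n,p) | R(j,j)) & ~F(b))

forall n. forall p. forall j. forall b. ((~F(n) | ~R(n,p) | R(j,j)) & ~F(b))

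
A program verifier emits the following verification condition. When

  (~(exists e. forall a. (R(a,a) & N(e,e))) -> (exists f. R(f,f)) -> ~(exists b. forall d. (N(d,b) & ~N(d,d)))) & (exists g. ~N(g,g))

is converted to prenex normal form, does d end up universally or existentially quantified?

Eliminate → and ↔ using ¬ and ∨.
  (~~(exists e. forall a. (R(a,a) & N(e,e))) | ~(exists f. R(f,f)) | ~(exists b. forall d. (N(d,b) & ~N(d,d)))) & (exists g. ~N(g,g))
Drive negations inward (¬∀x A ≡ ∃x ¬A, ¬∃x A ≡ ∀x ¬A, De Morgan for ∧/∨):
  ((exists e. forall a. (R(a,a) & N(e,e))) | (forall f. ~R(f,f)) | (forall b. exists d. (~N(d,b) | N(d,d)))) & (exists g. ~N(g,g))
All bound variables are already distinct, so no renaming is needed.
Finally move all quantifiers to the prefix:
  exists e. forall a. forall f. forall b. exists d. exists g. ((R(a,a) & N(e,e) | ~R(f,f) | ~N(d,b) | N(d,d)) & ~N(g,g))
The quantifier forall d sits under an odd number of negations (counting the antecedent side of each →), so it flips to exists d.

existential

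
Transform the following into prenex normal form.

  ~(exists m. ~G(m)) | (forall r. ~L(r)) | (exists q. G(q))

Push ¬ through the quantifiers and connectives to reach negation normal form:
  (forall m. G(m)) | (forall r. ~L(r)) | (exists q. G(q))
All bound variables are already distinct, so no renaming is needed.
Extract every quantifier outward, since the variables are now distinct and don't occur free across branches:
  forall m. forall r. exists q. (G(m) | ~L(r) | G(q))

forall m. forall r. exists q. (G(m) | ~L(r) | G(q))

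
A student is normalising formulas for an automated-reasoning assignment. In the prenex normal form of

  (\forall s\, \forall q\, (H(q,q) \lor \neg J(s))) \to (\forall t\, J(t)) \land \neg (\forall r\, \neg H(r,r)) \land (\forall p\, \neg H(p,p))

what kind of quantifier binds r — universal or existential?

Rewrite implications/biconditionals: A → B as ¬A ∨ B.
  \neg (\forall s\, \forall q\, (H(q,q) \lor \neg J(s))) \lor (\forall t\, J(t)) \land \neg (\forall r\, \neg H(r,r)) \land (\forall p\, \neg H(p,p))
Push ¬ through the quantifiers and connectives to reach negation normal form:
  (\exists s\, \exists q\, (\neg H(q,q) \land J(s))) \lor (\forall t\, J(t)) \land (\exists r\, H(r,r)) \land (\forall p\, \neg H(p,p))
Finally move all quantifiers to the prefix:
  \exists s\, \exists q\, \forall t\, \exists r\, \forall p\, (\neg H(q,q) \land J(s) \lor J(t) \land H(r,r) \land \neg H(p,p))
The quantifier \forall r sits under an odd number of negations (counting the antecedent side of each →), so it flips to \exists r.

existential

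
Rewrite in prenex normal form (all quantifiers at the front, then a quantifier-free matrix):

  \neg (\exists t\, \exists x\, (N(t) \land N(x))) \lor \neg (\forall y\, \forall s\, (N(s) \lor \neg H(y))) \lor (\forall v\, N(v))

Drive negations inward (¬∀x A ≡ ∃x ¬A, ¬∃x A ≡ ∀x ¬A, De Morgan for ∧/∨):
  (\forall t\, \forall x\, (\neg N(t) \lor \neg N(x))) \lor (\exists y\, \exists s\, (\neg N(s) \land H(y))) \lor (\forall v\, N(v))
Finally move all quantifiers to the prefix:
  \forall t\, \forall x\, \exists y\, \exists s\, \forall v\, (\neg N(t) \lor \neg N(x) \lor \neg N(s) \land H(y) \lor N(v))

\forall t\, \forall x\, \exists y\, \exists s\, \forall v\, (\neg N(t) \lor \neg N(x) \lor \neg N(s) \land H(y) \lor N(v))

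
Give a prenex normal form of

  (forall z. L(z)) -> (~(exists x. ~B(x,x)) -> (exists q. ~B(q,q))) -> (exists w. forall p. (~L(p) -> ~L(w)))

Rewrite implications/biconditionals: A → B as ¬A ∨ B.
  ~(forall z. L(z)) | ~(~~(exists x. ~B(x,x)) | (exists q. ~B(q,q))) | (exists w. forall p. (~~L(p) | ~L(w)))
Move each ¬ inward, flipping quantifiers it crosses:
  (exists z. ~L(z)) | (forall x. B(x,x)) & (forall q. B(q,q)) | (exists w. forall p. (L(p) | ~L(w)))
All bound variables are already distinct, so no renaming is needed.
Pull the quantifiers to the front (each side's bound variable is not free in the other side):
  exists z. forall x. forall q. exists w. forall p. (~L(z) | B(x,x) & B(q,q) | L(p) | ~L(w))

exists z. forall x. forall q. exists w. forall p. (~L(z) | B(x,x) & B(q,q) | L(p) | ~L(w))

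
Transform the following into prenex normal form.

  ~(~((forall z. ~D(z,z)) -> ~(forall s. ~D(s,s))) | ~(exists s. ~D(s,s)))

Rewrite implications/biconditionals: A → B as ¬A ∨ B.
  ~(~(~(forall z. ~D(z,z)) | ~(forall s. ~D(s,s))) | ~(exists s. ~D(s,s)))
Drive negations inward (¬∀x A ≡ ∃x ¬A, ¬∃x A ≡ ∀x ¬A, De Morgan for ∧/∨):
  ((exists z. D(z,z)) | (exists s. D(s,s))) & (exists s. ~D(s,s))
Rename bound variables to avoid capture: s↦p.
  ((exists z. D(z,z)) | (exists s. D(s,s))) & (exists p. ~D(p,p))
Extract every quantifier outward, since the variables are now distinct and don't occur free across branches:
  exists z. exists s. exists p. ((D(z,z) | D(s,s)) & ~D(p,p))

exists z. exists s. exists p. ((D(z,z) | D(s,s)) & ~D(p,p))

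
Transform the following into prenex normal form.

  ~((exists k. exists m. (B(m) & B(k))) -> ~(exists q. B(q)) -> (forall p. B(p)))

Rewrite implications/biconditionals: A → B as ¬A ∨ B.
  ~(~(exists k. exists m. (B(m) & B(k))) | ~~(exists q. B(q)) | (forall p. B(p)))
Drive negations inward (¬∀x A ≡ ∃x ¬A, ¬∃x A ≡ ∀x ¬A, De Morgan for ∧/∨):
  (exists k. exists m. (B(m) & B(k))) & (forall q. ~B(q)) & (exists p. ~B(p))
Extract every quantifier outward, since the variables are now distinct and don't occur free across branches:
  exists k. exists m. forall q. exists p. (B(m) & B(k) & ~B(q) & ~B(p))

exists k. exists m. forall q. exists p. (B(m) & B(k) & ~B(q) & ~B(p))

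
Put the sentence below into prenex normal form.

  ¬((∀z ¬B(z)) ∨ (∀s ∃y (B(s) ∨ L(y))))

Push ¬ through the quantifiers and connectives to reach negation normal form:
  (∃z B(z)) ∧ (∃s ∀y (¬B(s) ∧ ¬L(y)))
Extract every quantifier outward, since the variables are now distinct and don't occur free across branches:
  ∃z ∃s ∀y (B(z) ∧ ¬B(s) ∧ ¬L(y))

∃z ∃s ∀y (B(z) ∧ ¬B(s) ∧ ¬L(y))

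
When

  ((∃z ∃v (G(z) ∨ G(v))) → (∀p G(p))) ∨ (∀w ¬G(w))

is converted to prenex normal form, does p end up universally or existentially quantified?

universal

First replace A → B with ¬A ∨ B.
  ¬(∃z ∃v (G(z) ∨ G(v))) ∨ (∀p G(p)) ∨ (∀w ¬G(w))
Move each ¬ inward, flipping quantifiers it crosses:
  (∀z ∀v (¬G(z) ∧ ¬G(v))) ∨ (∀p G(p)) ∨ (∀w ¬G(w))
All bound variables are already distinct, so no renaming is needed.
Pull the quantifiers to the front (each side's bound variable is not free in the other side):
  ∀z ∀v ∀p ∀w (¬G(z) ∧ ¬G(v) ∨ G(p) ∨ ¬G(w))
The quantifier ∀p sits under an even number of negations (counting the antecedent side of each →), so it remains universal.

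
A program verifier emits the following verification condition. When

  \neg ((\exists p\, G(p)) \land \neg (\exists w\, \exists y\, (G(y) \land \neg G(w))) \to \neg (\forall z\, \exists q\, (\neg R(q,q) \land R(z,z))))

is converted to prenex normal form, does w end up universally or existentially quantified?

Rewrite implications/biconditionals: A → B as ¬A ∨ B.
  \neg (\neg ((\exists p\, G(p)) \land \neg (\exists w\, \exists y\, (G(y) \land \neg G(w)))) \lor \neg (\forall z\, \exists q\, (\neg R(q,q) \land R(z,z))))
Move each ¬ inward, flipping quantifiers it crosses:
  (\exists p\, G(p)) \land (\forall w\, \forall y\, (\neg G(y) \lor G(w))) \land (\forall z\, \exists q\, (\neg R(q,q) \land R(z,z)))
All bound variables are already distinct, so no renaming is needed.
Pull the quantifiers to the front (each side's bound variable is not free in the other side):
  \exists p\, \forall w\, \forall y\, \forall z\, \exists q\, (G(p) \land (\neg G(y) \lor G(w)) \land \neg R(q,q) \land R(z,z))
The quantifier \exists w sits under an odd number of negations (counting the antecedent side of each →), so it flips to \forall w.

universal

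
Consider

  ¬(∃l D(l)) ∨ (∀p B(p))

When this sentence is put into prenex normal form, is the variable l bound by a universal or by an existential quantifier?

Move each ¬ inward, flipping quantifiers it crosses:
  (∀l ¬D(l)) ∨ (∀p B(p))
All bound variables are already distinct, so no renaming is needed.
Finally move all quantifiers to the prefix:
  ∀l ∀p (¬D(l) ∨ B(p))
The quantifier ∃l sits under an odd number of negations, so it flips to ∀l.

universal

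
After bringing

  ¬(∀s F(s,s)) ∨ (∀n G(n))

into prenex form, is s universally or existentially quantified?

existential

Drive negations inward (¬∀x A ≡ ∃x ¬A, ¬∃x A ≡ ∀x ¬A, De Morgan for ∧/∨):
  (∃s ¬F(s,s)) ∨ (∀n G(n))
All bound variables are already distinct, so no renaming is needed.
Pull the quantifiers to the front (each side's bound variable is not free in the other side):
  ∃s ∀n (¬F(s,s) ∨ G(n))
The quantifier ∀s sits under an odd number of negations, so it flips to ∃s.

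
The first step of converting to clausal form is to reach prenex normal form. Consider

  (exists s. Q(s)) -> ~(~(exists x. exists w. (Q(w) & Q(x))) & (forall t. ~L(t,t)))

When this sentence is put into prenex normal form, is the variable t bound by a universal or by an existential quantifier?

Eliminate → and ↔ using ¬ and ∨.
  ~(exists s. Q(s)) | ~(~(exists x. exists w. (Q(w) & Q(x))) & (forall t. ~L(t,t)))
Move each ¬ inward, flipping quantifiers it crosses:
  (forall s. ~Q(s)) | (exists x. exists w. (Q(w) & Q(x))) | (exists t. L(t,t))
All bound variables are already distinct, so no renaming is needed.
Extract every quantifier outward, since the variables are now distinct and don't occur free across branches:
  forall s. exists x. exists w. exists t. (~Q(s) | Q(w) & Q(x) | L(t,t))
The quantifier forall t sits under an odd number of negations (counting the antecedent side of each →), so it flips to exists t.

existential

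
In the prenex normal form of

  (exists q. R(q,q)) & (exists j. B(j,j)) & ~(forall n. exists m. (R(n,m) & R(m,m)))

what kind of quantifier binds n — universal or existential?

Drive negations inward (¬∀x A ≡ ∃x ¬A, ¬∃x A ≡ ∀x ¬A, De Morgan for ∧/∨):
  (exists q. R(q,q)) & (exists j. B(j,j)) & (exists n. forall m. (~R(n,m) | ~R(m,m)))
Pull the quantifiers to the front (each side's bound variable is not free in the other side):
  exists q. exists j. exists n. forall m. (R(q,q) & B(j,j) & (~R(n,m) | ~R(m,m)))
The quantifier forall n sits under an odd number of negations, so it flips to exists n.

existential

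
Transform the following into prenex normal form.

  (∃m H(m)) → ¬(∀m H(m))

Eliminate → and ↔ using ¬ and ∨.
  ¬(∃m H(m)) ∨ ¬(∀m H(m))
Push ¬ through the quantifiers and connectives to reach negation normal form:
  (∀m ¬H(m)) ∨ (∃m ¬H(m))
Standardize variables apart so no two quantifiers bind the same name: m↦z1.
  (∀m ¬H(m)) ∨ (∃z1 ¬H(z1))
Pull the quantifiers to the front (each side's bound variable is not free in the other side):
  ∀m ∃z1 (¬H(m) ∨ ¬H(z1))

∀m ∃z1 (¬H(m) ∨ ¬H(z1))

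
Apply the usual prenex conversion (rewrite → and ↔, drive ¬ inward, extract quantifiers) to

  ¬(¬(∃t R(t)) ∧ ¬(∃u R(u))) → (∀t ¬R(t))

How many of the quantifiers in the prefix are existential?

0

First replace A → B with ¬A ∨ B.
  ¬¬(¬(∃t R(t)) ∧ ¬(∃u R(u))) ∨ (∀t ¬R(t))
Drive negations inward (¬∀x A ≡ ∃x ¬A, ¬∃x A ≡ ∀x ¬A, De Morgan for ∧/∨):
  (∀t ¬R(t)) ∧ (∀u ¬R(u)) ∨ (∀t ¬R(t))
Give each quantifier a distinct variable: t↦z1.
  (∀t ¬R(t)) ∧ (∀u ¬R(u)) ∨ (∀z1 ¬R(z1))
Extract every quantifier outward, since the variables are now distinct and don't occur free across branches:
  ∀t ∀u ∀z1 (¬R(t) ∧ ¬R(u) ∨ ¬R(z1))
The prefix is ∀t ∀u ∀z1: 3 universal, 0 existential.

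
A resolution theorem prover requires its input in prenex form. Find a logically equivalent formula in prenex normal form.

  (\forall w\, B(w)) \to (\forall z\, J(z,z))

\exists w\, \forall z\, (\neg B(w) \lor J(z,z))

Rewrite implications/biconditionals: A → B as ¬A ∨ B.
  \neg (\forall w\, B(w)) \lor (\forall z\, J(z,z))
Move each ¬ inward, flipping quantifiers it crosses:
  (\exists w\, \neg B(w)) \lor (\forall z\, J(z,z))
Extract every quantifier outward, since the variables are now distinct and don't occur free across branches:
  \exists w\, \forall z\, (\neg B(w) \lor J(z,z))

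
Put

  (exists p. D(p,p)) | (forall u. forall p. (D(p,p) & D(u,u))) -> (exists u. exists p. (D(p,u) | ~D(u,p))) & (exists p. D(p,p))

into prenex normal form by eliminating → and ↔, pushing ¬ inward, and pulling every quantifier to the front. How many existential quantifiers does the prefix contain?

Rewrite implications/biconditionals: A → B as ¬A ∨ B.
  ~((exists p. D(p,p)) | (forall u. forall p. (D(p,p) & D(u,u)))) | (exists u. exists p. (D(p,u) | ~D(u,p))) & (exists p. D(p,p))
Push ¬ through the quantifiers and connectives to reach negation normal form:
  (forall p. ~D(p,p)) & (exists u. exists p. (~D(p,p) | ~D(u,u))) | (exists u. exists p. (D(p,u) | ~D(u,p))) & (exists p. D(p,p))
Give each quantifier a distinct variable: p↦c, u↦z, p↦v1, p↦v.
  (forall p. ~D(p,p)) & (exists u. exists c. (~D(c,c) | ~D(u,u))) | (exists z. exists v1. (D(v1,z) | ~D(z,v1))) & (exists v. D(v,v))
Pull the quantifiers to the front (each side's bound variable is not free in the other side):
  forall p. exists u. exists c. exists z. exists v1. exists v. (~D(p,p) & (~D(c,c) | ~D(u,u)) | (D(v1,z) | ~D(z,v1)) & D(v,v))
The prefix is forall p exists u exists c exists z exists v1 exists v: 1 universal, 5 existential.

5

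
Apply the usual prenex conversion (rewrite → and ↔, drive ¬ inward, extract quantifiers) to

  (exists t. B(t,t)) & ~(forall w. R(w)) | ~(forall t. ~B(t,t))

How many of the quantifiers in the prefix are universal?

Push ¬ through the quantifiers and connectives to reach negation normal form:
  (exists t. B(t,t)) & (exists w. ~R(w)) | (exists t. B(t,t))
Give each quantifier a distinct variable: t↦z1.
  (exists t. B(t,t)) & (exists w. ~R(w)) | (exists z1. B(z1,z1))
Finally move all quantifiers to the prefix:
  exists t. exists w. exists z1. (B(t,t) & ~R(w) | B(z1,z1))
The prefix is exists t exists w exists z1: 0 universal, 3 existential.

0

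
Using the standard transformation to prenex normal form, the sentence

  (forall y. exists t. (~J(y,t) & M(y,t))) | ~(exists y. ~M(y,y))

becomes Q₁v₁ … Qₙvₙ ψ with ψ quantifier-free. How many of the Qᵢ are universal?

Drive negations inward (¬∀x A ≡ ∃x ¬A, ¬∃x A ≡ ∀x ¬A, De Morgan for ∧/∨):
  (forall y. exists t. (~J(y,t) & M(y,t))) | (forall y. M(y,y))
Rename bound variables to avoid capture: y↦z.
  (forall y. exists t. (~J(y,t) & M(y,t))) | (forall z. M(z,z))
Pull the quantifiers to the front (each side's bound variable is not free in the other side):
  forall y. exists t. forall z. (~J(y,t) & M(y,t) | M(z,z))
The prefix is forall y exists t forall z: 2 universal, 1 existential.

2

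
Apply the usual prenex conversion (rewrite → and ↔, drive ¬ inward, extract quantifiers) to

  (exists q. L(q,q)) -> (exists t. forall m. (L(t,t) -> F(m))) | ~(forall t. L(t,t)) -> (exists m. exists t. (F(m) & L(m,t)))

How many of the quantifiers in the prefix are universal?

3

Eliminate → and ↔ using ¬ and ∨.
  ~(exists q. L(q,q)) | ~((exists t. forall m. (~L(t,t) | F(m))) | ~(forall t. L(t,t))) | (exists m. exists t. (F(m) & L(m,t)))
Push ¬ through the quantifiers and connectives to reach negation normal form:
  (forall q. ~L(q,q)) | (forall t. exists m. (L(t,t) & ~F(m))) & (forall t. L(t,t)) | (exists m. exists t. (F(m) & L(m,t)))
Rename bound variables to avoid capture: t↦z, m↦y1, t↦x.
  (forall q. ~L(q,q)) | (forall t. exists m. (L(t,t) & ~F(m))) & (forall z. L(z,z)) | (exists y1. exists x. (F(y1) & L(y1,x)))
Extract every quantifier outward, since the variables are now distinct and don't occur free across branches:
  forall q. forall t. exists m. forall z. exists y1. exists x. (~L(q,q) | L(t,t) & ~F(m) & L(z,z) | F(y1) & L(y1,x))
The prefix is forall q forall t exists m forall z exists y1 exists x: 3 universal, 3 existential.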